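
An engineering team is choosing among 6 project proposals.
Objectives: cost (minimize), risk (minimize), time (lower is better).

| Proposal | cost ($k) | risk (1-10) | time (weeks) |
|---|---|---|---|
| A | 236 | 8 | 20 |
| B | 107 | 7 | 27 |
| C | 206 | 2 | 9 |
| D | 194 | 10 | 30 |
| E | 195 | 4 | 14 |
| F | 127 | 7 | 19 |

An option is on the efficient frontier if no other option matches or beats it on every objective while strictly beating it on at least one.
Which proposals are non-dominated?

A: dominated by C (cost 206≤236, risk 2≤8, time 9≤20).
B: not dominated (best cost).
C: not dominated (best risk).
D: dominated by B (cost 107≤194, risk 7≤10, time 27≤30).
E: not dominated.
F: not dominated.

B, C, E, F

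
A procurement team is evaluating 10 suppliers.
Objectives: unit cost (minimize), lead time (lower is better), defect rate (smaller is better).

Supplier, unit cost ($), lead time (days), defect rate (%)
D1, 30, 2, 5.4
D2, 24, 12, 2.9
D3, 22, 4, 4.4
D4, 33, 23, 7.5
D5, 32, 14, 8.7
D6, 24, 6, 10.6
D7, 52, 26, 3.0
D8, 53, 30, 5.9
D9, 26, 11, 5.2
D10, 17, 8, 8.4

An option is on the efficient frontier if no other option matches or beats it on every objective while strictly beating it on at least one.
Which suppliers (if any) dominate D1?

D2: worse on lead time (12 vs 2).
D3: worse on lead time (4 vs 2).
D4: worse on unit cost (33 vs 30).
D5: worse on unit cost (32 vs 30).
D6: worse on lead time (6 vs 2).
D7: worse on unit cost (52 vs 30).
D8: worse on unit cost (53 vs 30).
D9: worse on lead time (11 vs 2).
D10: worse on lead time (8 vs 2).
No option dominates D1.

none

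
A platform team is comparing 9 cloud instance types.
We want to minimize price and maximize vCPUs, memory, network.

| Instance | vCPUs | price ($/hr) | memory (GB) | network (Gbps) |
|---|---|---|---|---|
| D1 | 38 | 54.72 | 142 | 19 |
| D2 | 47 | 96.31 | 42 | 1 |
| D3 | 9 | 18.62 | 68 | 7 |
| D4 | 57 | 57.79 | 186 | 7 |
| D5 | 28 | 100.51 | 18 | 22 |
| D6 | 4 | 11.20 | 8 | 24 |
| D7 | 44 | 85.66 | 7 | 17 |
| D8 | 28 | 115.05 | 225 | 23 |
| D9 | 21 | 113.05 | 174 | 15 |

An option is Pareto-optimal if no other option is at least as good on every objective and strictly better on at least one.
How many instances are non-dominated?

8

D1: not dominated.
D2: dominated by D4 (vCPUs 57≥47, price 57.79≤96.31, memory 186≥42, network 7≥1).
D3: not dominated.
D4: not dominated (best vCPUs).
D5: not dominated.
D6: not dominated (best price).
D7: not dominated.
D8: not dominated (best memory).
D9: not dominated.
Pareto-optimal: D1, D3, D4, D5, D6, D7, D8, D9 → 8.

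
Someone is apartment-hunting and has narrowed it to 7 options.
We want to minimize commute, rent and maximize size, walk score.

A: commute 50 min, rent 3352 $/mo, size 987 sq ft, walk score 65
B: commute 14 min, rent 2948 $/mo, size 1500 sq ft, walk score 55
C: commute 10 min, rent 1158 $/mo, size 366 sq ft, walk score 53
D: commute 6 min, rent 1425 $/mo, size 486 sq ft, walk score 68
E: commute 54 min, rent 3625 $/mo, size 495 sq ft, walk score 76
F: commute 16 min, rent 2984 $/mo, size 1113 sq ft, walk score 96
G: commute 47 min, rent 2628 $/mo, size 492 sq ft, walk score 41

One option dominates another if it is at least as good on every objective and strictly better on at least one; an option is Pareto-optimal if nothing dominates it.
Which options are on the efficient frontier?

A: dominated by F (commute 16≤50, rent 2984≤3352, size 1113≥987, walk score 96≥65).
B: not dominated (best size).
C: not dominated (best rent).
D: not dominated (best commute).
E: dominated by F (commute 16≤54, rent 2984≤3625, size 1113≥495, walk score 96≥76).
F: not dominated (best walk score).
G: not dominated.

B, C, D, F, G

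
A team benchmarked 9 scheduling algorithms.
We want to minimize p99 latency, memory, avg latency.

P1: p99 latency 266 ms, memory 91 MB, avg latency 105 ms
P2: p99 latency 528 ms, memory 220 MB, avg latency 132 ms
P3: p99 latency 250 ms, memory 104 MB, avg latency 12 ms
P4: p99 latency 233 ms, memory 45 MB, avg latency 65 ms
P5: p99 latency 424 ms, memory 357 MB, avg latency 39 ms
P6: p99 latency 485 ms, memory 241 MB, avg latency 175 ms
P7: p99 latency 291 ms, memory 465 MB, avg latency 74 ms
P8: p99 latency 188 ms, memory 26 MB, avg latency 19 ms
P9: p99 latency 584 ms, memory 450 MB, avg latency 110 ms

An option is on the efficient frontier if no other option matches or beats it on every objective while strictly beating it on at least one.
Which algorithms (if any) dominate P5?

P3, P8

P3: p99 latency 250≤424, memory 104≤357, avg latency 12≤39 — dominates P5.
P8: p99 latency 188≤424, memory 26≤357, avg latency 19≤39 — dominates P5.
Others (P1, P2, P4, P6, P7, P9) are each worse than P5 on at least one objective.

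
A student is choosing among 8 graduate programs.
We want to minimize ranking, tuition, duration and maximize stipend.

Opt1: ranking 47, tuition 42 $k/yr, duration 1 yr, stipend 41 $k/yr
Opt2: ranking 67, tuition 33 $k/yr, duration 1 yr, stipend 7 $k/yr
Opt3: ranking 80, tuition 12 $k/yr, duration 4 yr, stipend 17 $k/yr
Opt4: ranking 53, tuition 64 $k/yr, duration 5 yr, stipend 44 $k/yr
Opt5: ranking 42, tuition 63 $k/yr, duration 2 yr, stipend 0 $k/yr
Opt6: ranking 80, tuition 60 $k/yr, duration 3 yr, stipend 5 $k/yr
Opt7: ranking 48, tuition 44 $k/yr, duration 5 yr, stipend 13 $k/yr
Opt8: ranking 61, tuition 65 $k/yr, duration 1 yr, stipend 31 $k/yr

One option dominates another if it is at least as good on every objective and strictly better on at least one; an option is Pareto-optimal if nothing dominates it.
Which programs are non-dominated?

Opt1: not dominated.
Opt2: not dominated.
Opt3: not dominated (best tuition).
Opt4: not dominated (best stipend).
Opt5: not dominated (best ranking).
Opt6: dominated by Opt1 (ranking 47≤80, tuition 42≤60, duration 1≤3, stipend 41≥5).
Opt7: dominated by Opt1 (ranking 47≤48, tuition 42≤44, duration 1≤5, stipend 41≥13).
Opt8: dominated by Opt1 (ranking 47≤61, tuition 42≤65, duration 1≤1, stipend 41≥31).

Opt1, Opt2, Opt3, Opt4, Opt5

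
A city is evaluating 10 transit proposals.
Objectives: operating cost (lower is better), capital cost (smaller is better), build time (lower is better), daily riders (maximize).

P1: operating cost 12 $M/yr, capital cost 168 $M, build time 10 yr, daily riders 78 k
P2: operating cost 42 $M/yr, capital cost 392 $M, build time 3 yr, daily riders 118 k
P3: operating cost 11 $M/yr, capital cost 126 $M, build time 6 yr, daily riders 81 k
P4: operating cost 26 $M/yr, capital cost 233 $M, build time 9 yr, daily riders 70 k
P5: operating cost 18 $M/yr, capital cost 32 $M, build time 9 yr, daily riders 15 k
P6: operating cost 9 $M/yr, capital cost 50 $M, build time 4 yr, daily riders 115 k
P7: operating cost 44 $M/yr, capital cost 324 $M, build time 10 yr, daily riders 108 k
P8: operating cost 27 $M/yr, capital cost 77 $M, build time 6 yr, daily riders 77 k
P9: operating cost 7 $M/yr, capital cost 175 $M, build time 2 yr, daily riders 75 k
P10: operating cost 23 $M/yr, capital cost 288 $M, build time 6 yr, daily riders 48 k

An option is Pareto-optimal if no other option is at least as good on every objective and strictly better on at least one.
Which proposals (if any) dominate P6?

P1: worse on operating cost (12 vs 9).
P2: worse on operating cost (42 vs 9).
P3: worse on operating cost (11 vs 9).
P4: worse on operating cost (26 vs 9).
P5: worse on operating cost (18 vs 9).
P7: worse on operating cost (44 vs 9).
P8: worse on operating cost (27 vs 9).
P9: worse on capital cost (175 vs 50).
P10: worse on operating cost (23 vs 9).
No option dominates P6.

none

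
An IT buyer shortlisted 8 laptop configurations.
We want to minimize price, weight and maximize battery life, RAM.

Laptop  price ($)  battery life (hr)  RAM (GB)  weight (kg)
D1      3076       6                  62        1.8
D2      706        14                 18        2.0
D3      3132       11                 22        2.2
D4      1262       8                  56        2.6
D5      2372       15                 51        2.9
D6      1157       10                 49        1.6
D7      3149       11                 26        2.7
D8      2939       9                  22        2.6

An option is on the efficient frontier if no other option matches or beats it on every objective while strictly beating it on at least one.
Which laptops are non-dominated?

D1: not dominated (best RAM).
D2: not dominated (best price).
D3: not dominated.
D4: not dominated.
D5: not dominated (best battery life).
D6: not dominated (best weight).
D7: not dominated.
D8: dominated by D6 (price 1157≤2939, battery life 10≥9, RAM 49≥22, weight 1.6≤2.6).

D1, D2, D3, D4, D5, D6, D7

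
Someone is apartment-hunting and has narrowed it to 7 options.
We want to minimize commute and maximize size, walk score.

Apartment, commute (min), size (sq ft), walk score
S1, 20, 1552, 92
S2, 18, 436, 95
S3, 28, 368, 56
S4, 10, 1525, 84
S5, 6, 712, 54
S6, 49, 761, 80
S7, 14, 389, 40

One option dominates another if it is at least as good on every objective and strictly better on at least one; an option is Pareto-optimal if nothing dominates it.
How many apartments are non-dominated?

4

S1: not dominated (best size).
S2: not dominated (best walk score).
S3: dominated by S1 (commute 20≤28, size 1552≥368, walk score 92≥56).
S4: not dominated.
S5: not dominated (best commute).
S6: dominated by S1 (commute 20≤49, size 1552≥761, walk score 92≥80).
S7: dominated by S4 (commute 10≤14, size 1525≥389, walk score 84≥40).
Pareto-optimal: S1, S2, S4, S5 → 4.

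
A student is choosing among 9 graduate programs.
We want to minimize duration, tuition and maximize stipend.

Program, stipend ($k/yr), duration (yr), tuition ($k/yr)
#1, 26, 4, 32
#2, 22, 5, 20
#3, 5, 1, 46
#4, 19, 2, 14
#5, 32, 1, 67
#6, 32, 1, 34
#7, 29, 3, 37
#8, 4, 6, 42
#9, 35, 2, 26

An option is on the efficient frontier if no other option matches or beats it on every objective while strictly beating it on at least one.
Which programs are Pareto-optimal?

#1: dominated by #9 (stipend 35≥26, duration 2≤4, tuition 26≤32).
#2: not dominated.
#3: dominated by #6 (stipend 32≥5, duration 1≤1, tuition 34≤46).
#4: not dominated (best tuition).
#5: dominated by #6 (stipend 32≥32, duration 1≤1, tuition 34≤67).
#6: not dominated.
#7: dominated by #6 (stipend 32≥29, duration 1≤3, tuition 34≤37).
#8: dominated by #1 (stipend 26≥4, duration 4≤6, tuition 32≤42).
#9: not dominated (best stipend).

#2, #4, #6, #9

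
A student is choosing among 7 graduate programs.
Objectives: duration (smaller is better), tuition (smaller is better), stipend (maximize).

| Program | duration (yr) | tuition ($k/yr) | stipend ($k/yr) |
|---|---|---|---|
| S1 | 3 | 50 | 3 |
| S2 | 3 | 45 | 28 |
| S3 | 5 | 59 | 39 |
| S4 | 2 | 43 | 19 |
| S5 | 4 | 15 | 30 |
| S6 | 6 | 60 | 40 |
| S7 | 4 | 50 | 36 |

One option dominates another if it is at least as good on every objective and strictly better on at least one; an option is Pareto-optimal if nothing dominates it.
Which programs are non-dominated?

S1: dominated by S2 (duration 3≤3, tuition 45≤50, stipend 28≥3).
S2: not dominated.
S3: not dominated.
S4: not dominated (best duration).
S5: not dominated (best tuition).
S6: not dominated (best stipend).
S7: not dominated.

S2, S3, S4, S5, S6, S7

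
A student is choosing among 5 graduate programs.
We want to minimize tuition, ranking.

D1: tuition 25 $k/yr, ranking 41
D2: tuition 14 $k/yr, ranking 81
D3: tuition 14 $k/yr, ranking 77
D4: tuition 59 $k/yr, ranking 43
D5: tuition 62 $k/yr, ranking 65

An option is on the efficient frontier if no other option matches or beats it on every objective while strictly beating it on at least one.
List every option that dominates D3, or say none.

D1: worse on tuition (25 vs 14).
D2: worse on ranking (81 vs 77).
D4: worse on tuition (59 vs 14).
D5: worse on tuition (62 vs 14).
No option dominates D3.

none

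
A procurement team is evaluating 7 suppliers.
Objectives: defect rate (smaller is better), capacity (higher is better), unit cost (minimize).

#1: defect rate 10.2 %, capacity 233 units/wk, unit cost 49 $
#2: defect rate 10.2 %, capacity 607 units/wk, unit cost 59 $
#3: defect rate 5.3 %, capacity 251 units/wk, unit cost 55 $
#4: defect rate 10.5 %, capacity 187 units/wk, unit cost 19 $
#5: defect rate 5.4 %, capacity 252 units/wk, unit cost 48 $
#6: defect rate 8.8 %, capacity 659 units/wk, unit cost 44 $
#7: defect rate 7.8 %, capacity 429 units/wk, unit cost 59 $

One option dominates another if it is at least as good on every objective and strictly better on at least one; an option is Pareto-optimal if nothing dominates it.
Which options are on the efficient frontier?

#1: dominated by #5 (defect rate 5.4≤10.2, capacity 252≥233, unit cost 48≤49).
#2: dominated by #6 (defect rate 8.8≤10.2, capacity 659≥607, unit cost 44≤59).
#3: not dominated (best defect rate).
#4: not dominated (best unit cost).
#5: not dominated.
#6: not dominated (best capacity).
#7: not dominated.

#3, #4, #5, #6, #7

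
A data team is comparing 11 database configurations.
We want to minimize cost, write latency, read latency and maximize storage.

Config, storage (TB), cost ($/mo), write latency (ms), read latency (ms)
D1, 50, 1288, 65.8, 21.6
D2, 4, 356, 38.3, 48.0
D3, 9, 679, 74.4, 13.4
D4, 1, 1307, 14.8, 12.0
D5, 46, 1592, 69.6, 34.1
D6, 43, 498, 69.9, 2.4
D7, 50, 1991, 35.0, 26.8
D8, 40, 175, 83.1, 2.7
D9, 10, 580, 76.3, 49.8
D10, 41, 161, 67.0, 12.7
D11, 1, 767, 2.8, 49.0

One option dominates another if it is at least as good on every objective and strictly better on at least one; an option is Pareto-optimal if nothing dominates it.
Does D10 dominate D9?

Yes

D10 vs D9: storage 41≥10, cost 161≤580, write latency 67.0≤76.3, read latency 12.7≤49.8 — D10 is at least as good on every objective with at least one strict improvement.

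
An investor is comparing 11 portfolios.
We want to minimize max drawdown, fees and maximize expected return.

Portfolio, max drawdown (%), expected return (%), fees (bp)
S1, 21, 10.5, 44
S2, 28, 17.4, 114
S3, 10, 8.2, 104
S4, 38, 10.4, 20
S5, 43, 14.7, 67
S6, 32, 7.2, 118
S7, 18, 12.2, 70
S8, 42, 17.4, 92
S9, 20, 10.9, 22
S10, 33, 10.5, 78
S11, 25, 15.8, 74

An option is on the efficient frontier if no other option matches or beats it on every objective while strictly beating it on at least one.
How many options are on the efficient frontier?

8

S1: dominated by S9 (max drawdown 20≤21, expected return 10.9≥10.5, fees 22≤44).
S2: not dominated.
S3: not dominated (best max drawdown).
S4: not dominated (best fees).
S5: not dominated.
S6: dominated by S1 (max drawdown 21≤32, expected return 10.5≥7.2, fees 44≤118).
S7: not dominated.
S8: not dominated.
S9: not dominated.
S10: dominated by S1 (max drawdown 21≤33, expected return 10.5≥10.5, fees 44≤78).
S11: not dominated.
Pareto-optimal: S2, S3, S4, S5, S7, S8, S9, S11 → 8.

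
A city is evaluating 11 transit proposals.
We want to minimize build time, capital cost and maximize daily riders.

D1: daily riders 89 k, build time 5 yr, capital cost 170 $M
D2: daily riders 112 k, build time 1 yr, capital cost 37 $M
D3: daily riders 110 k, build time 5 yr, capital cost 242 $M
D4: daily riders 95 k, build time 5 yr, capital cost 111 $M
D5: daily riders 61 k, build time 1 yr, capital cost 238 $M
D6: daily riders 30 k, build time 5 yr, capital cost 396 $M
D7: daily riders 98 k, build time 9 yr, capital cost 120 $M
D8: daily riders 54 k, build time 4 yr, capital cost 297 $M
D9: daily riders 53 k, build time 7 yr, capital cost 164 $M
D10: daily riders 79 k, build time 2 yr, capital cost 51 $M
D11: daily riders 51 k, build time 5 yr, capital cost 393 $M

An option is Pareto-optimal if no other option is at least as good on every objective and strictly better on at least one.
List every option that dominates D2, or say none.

D1: worse on daily riders (89 vs 112).
D3: worse on daily riders (110 vs 112).
D4: worse on daily riders (95 vs 112).
D5: worse on daily riders (61 vs 112).
D6: worse on daily riders (30 vs 112).
D7: worse on daily riders (98 vs 112).
D8: worse on daily riders (54 vs 112).
D9: worse on daily riders (53 vs 112).
D10: worse on daily riders (79 vs 112).
D11: worse on daily riders (51 vs 112).
No option dominates D2.

none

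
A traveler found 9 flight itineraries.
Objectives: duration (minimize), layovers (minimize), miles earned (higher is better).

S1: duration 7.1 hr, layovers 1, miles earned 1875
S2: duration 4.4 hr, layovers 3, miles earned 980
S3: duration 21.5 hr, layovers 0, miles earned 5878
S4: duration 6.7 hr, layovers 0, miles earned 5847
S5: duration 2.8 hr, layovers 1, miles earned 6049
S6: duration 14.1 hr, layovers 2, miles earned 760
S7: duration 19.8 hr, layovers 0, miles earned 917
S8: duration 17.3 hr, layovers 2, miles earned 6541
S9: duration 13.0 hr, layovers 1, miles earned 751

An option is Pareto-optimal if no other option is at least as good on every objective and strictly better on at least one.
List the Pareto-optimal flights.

S1: dominated by S4 (duration 6.7≤7.1, layovers 0≤1, miles earned 5847≥1875).
S2: dominated by S5 (duration 2.8≤4.4, layovers 1≤3, miles earned 6049≥980).
S3: not dominated.
S4: not dominated.
S5: not dominated (best duration).
S6: dominated by S1 (duration 7.1≤14.1, layovers 1≤2, miles earned 1875≥760).
S7: dominated by S4 (duration 6.7≤19.8, layovers 0≤0, miles earned 5847≥917).
S8: not dominated (best miles earned).
S9: dominated by S1 (duration 7.1≤13.0, layovers 1≤1, miles earned 1875≥751).

S3, S4, S5, S8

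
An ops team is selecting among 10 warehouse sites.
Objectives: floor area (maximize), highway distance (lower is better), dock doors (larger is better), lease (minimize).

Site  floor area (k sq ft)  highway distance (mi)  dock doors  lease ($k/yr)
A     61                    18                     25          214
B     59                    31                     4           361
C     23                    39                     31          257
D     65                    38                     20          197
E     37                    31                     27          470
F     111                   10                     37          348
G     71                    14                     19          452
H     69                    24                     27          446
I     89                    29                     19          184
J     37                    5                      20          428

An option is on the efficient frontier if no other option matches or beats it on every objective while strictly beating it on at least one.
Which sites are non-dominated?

A, C, D, F, I, J

A: not dominated.
B: dominated by A (floor area 61≥59, highway distance 18≤31, dock doors 25≥4, lease 214≤361).
C: not dominated.
D: not dominated.
E: dominated by F (floor area 111≥37, highway distance 10≤31, dock doors 37≥27, lease 348≤470).
F: not dominated (best floor area).
G: dominated by F (floor area 111≥71, highway distance 10≤14, dock doors 37≥19, lease 348≤452).
H: dominated by F (floor area 111≥69, highway distance 10≤24, dock doors 37≥27, lease 348≤446).
I: not dominated (best lease).
J: not dominated (best highway distance).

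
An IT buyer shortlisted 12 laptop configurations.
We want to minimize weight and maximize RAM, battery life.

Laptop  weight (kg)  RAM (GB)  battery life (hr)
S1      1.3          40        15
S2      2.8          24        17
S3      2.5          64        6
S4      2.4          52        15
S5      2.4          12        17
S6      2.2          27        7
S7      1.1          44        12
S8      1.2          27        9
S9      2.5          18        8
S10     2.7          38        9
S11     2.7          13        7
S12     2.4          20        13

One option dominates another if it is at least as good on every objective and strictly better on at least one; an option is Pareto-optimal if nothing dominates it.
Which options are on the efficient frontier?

S1: not dominated.
S2: not dominated.
S3: not dominated (best RAM).
S4: not dominated.
S5: not dominated.
S6: dominated by S1 (weight 1.3≤2.2, RAM 40≥27, battery life 15≥7).
S7: not dominated (best weight).
S8: dominated by S7 (weight 1.1≤1.2, RAM 44≥27, battery life 12≥9).
S9: dominated by S1 (weight 1.3≤2.5, RAM 40≥18, battery life 15≥8).
S10: dominated by S1 (weight 1.3≤2.7, RAM 40≥38, battery life 15≥9).
S11: dominated by S1 (weight 1.3≤2.7, RAM 40≥13, battery life 15≥7).
S12: dominated by S1 (weight 1.3≤2.4, RAM 40≥20, battery life 15≥13).

S1, S2, S3, S4, S5, S7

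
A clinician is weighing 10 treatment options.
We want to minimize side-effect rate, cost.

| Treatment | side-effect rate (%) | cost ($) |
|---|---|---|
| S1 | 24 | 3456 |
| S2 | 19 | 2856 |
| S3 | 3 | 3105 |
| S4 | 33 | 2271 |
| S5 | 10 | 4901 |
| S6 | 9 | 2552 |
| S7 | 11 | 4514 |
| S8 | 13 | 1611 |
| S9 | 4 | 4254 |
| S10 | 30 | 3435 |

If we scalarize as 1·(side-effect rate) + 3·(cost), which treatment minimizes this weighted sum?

S1: 1·24 + 3·3456 = 10392
S2: 1·19 + 3·2856 = 8587
S3: 1·3 + 3·3105 = 9318
S4: 1·33 + 3·2271 = 6846
S5: 1·10 + 3·4901 = 14713
S6: 1·9 + 3·2552 = 7665
S7: 1·11 + 3·4514 = 13553
S8: 1·13 + 3·1611 = 4846
S9: 1·4 + 3·4254 = 12766
S10: 1·30 + 3·3435 = 10335
Lowest: S8 at 4846.

S8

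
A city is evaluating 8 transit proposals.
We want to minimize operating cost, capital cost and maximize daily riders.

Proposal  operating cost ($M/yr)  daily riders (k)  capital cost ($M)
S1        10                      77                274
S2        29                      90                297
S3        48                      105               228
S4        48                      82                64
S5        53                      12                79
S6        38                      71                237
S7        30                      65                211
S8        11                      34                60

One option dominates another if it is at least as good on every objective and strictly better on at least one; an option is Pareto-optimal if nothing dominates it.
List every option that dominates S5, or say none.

S4, S8

S4: operating cost 48≤53, daily riders 82≥12, capital cost 64≤79 — dominates S5.
S8: operating cost 11≤53, daily riders 34≥12, capital cost 60≤79 — dominates S5.
Others (S1, S2, S3, S6, S7) are each worse than S5 on at least one objective.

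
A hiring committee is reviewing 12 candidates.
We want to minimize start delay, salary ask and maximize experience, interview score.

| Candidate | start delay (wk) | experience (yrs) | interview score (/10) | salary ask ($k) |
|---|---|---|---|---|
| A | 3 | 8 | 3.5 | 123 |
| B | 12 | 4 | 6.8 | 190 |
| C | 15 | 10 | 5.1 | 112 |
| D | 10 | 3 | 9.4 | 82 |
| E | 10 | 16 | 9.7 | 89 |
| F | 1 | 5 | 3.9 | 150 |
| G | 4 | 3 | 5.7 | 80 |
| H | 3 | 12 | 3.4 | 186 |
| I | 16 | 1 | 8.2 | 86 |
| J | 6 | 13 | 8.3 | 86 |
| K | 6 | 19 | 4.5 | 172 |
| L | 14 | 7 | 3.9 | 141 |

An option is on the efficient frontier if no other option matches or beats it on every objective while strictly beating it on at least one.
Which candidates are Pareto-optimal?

A, D, E, F, G, H, J, K

A: not dominated.
B: dominated by E (start delay 10≤12, experience 16≥4, interview score 9.7≥6.8, salary ask 89≤190).
C: dominated by E (start delay 10≤15, experience 16≥10, interview score 9.7≥5.1, salary ask 89≤112).
D: not dominated.
E: not dominated (best interview score).
F: not dominated (best start delay).
G: not dominated (best salary ask).
H: not dominated.
I: dominated by D (start delay 10≤16, experience 3≥1, interview score 9.4≥8.2, salary ask 82≤86).
J: not dominated.
K: not dominated (best experience).
L: dominated by E (start delay 10≤14, experience 16≥7, interview score 9.7≥3.9, salary ask 89≤141).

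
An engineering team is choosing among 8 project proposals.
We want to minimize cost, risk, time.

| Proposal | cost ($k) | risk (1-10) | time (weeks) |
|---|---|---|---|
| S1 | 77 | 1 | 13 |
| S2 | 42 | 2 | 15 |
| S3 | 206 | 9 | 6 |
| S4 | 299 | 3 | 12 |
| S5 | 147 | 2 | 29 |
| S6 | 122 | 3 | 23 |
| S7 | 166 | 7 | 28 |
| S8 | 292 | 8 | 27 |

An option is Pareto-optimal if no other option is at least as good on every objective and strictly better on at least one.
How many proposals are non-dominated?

S1: not dominated (best risk).
S2: not dominated (best cost).
S3: not dominated (best time).
S4: not dominated.
S5: dominated by S1 (cost 77≤147, risk 1≤2, time 13≤29).
S6: dominated by S1 (cost 77≤122, risk 1≤3, time 13≤23).
S7: dominated by S1 (cost 77≤166, risk 1≤7, time 13≤28).
S8: dominated by S1 (cost 77≤292, risk 1≤8, time 13≤27).
Pareto-optimal: S1, S2, S3, S4 → 4.

4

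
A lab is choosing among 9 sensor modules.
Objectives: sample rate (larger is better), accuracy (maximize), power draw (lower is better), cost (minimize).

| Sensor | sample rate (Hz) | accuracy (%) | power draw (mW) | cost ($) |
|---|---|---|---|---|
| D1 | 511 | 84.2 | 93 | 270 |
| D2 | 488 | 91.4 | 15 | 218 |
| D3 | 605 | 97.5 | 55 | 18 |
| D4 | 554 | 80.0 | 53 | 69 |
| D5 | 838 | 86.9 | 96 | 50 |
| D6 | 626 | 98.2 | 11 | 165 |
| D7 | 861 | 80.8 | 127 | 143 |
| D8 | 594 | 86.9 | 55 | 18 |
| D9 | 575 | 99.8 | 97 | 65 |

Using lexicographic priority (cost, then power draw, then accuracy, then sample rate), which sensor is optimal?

D3

First minimize cost: best is 18, kept {D3, D8}.
Then minimize power draw: best is 55, kept {D3, D8}.
Then maximize accuracy: best is 97.5, kept {D3}.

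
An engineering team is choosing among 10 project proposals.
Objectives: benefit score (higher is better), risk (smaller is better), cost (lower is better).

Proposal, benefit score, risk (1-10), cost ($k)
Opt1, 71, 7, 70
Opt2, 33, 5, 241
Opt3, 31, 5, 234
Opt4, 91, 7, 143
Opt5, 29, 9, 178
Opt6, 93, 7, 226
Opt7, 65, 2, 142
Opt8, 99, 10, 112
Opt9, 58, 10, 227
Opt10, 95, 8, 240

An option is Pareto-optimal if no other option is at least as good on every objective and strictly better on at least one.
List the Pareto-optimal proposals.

Opt1: not dominated (best cost).
Opt2: dominated by Opt7 (benefit score 65≥33, risk 2≤5, cost 142≤241).
Opt3: dominated by Opt7 (benefit score 65≥31, risk 2≤5, cost 142≤234).
Opt4: not dominated.
Opt5: dominated by Opt1 (benefit score 71≥29, risk 7≤9, cost 70≤178).
Opt6: not dominated.
Opt7: not dominated (best risk).
Opt8: not dominated (best benefit score).
Opt9: dominated by Opt1 (benefit score 71≥58, risk 7≤10, cost 70≤227).
Opt10: not dominated.

Opt1, Opt4, Opt6, Opt7, Opt8, Opt10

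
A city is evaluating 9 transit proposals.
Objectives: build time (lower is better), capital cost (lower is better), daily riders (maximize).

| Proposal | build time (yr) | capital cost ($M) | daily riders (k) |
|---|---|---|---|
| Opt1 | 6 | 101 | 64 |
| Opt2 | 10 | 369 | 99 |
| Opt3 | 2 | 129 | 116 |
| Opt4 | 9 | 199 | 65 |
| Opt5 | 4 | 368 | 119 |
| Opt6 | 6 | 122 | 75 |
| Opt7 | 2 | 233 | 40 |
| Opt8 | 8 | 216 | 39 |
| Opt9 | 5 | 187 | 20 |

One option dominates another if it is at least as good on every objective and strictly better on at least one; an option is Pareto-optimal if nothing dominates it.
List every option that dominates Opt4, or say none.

Opt3, Opt6

Opt3: build time 2≤9, capital cost 129≤199, daily riders 116≥65 — dominates Opt4.
Opt6: build time 6≤9, capital cost 122≤199, daily riders 75≥65 — dominates Opt4.
Others (Opt1, Opt2, Opt5, Opt7, Opt8, Opt9) are each worse than Opt4 on at least one objective.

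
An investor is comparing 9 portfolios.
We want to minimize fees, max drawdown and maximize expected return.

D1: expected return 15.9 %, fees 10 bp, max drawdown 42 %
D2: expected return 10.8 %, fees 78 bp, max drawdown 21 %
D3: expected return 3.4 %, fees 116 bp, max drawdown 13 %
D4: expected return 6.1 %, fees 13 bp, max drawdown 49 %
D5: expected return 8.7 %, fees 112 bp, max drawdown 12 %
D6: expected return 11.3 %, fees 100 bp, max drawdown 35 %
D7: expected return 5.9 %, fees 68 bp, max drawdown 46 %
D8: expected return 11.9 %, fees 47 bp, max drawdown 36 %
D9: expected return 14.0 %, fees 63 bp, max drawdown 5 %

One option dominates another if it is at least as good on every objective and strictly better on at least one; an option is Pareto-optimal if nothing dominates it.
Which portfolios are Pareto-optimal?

D1, D8, D9

D1: not dominated (best expected return).
D2: dominated by D9 (expected return 14.0≥10.8, fees 63≤78, max drawdown 5≤21).
D3: dominated by D5 (expected return 8.7≥3.4, fees 112≤116, max drawdown 12≤13).
D4: dominated by D1 (expected return 15.9≥6.1, fees 10≤13, max drawdown 42≤49).
D5: dominated by D9 (expected return 14.0≥8.7, fees 63≤112, max drawdown 5≤12).
D6: dominated by D9 (expected return 14.0≥11.3, fees 63≤100, max drawdown 5≤35).
D7: dominated by D1 (expected return 15.9≥5.9, fees 10≤68, max drawdown 42≤46).
D8: not dominated.
D9: not dominated (best max drawdown).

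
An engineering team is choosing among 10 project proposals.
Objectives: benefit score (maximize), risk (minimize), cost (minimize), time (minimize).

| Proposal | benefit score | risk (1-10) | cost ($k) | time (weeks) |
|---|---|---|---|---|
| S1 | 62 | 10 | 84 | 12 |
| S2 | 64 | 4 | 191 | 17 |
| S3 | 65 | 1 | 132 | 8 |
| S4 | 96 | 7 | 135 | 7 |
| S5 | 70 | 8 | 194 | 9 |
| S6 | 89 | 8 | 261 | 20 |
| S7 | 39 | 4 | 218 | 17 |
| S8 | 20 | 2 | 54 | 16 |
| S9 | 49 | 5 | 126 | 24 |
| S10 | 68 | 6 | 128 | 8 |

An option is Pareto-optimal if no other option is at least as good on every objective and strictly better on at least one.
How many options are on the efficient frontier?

6

S1: not dominated.
S2: dominated by S3 (benefit score 65≥64, risk 1≤4, cost 132≤191, time 8≤17).
S3: not dominated (best risk).
S4: not dominated (best benefit score).
S5: dominated by S4 (benefit score 96≥70, risk 7≤8, cost 135≤194, time 7≤9).
S6: dominated by S4 (benefit score 96≥89, risk 7≤8, cost 135≤261, time 7≤20).
S7: dominated by S2 (benefit score 64≥39, risk 4≤4, cost 191≤218, time 17≤17).
S8: not dominated (best cost).
S9: not dominated.
S10: not dominated.
Pareto-optimal: S1, S3, S4, S8, S9, S10 → 6.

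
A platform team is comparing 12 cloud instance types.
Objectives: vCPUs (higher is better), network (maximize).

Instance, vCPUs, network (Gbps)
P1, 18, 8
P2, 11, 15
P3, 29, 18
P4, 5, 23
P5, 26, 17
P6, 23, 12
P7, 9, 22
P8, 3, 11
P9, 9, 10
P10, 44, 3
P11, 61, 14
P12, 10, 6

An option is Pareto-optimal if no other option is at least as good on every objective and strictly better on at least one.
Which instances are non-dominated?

P1: dominated by P3 (vCPUs 29≥18, network 18≥8).
P2: dominated by P3 (vCPUs 29≥11, network 18≥15).
P3: not dominated.
P4: not dominated (best network).
P5: dominated by P3 (vCPUs 29≥26, network 18≥17).
P6: dominated by P3 (vCPUs 29≥23, network 18≥12).
P7: not dominated.
P8: dominated by P2 (vCPUs 11≥3, network 15≥11).
P9: dominated by P2 (vCPUs 11≥9, network 15≥10).
P10: dominated by P11 (vCPUs 61≥44, network 14≥3).
P11: not dominated (best vCPUs).
P12: dominated by P1 (vCPUs 18≥10, network 8≥6).

P3, P4, P7, P11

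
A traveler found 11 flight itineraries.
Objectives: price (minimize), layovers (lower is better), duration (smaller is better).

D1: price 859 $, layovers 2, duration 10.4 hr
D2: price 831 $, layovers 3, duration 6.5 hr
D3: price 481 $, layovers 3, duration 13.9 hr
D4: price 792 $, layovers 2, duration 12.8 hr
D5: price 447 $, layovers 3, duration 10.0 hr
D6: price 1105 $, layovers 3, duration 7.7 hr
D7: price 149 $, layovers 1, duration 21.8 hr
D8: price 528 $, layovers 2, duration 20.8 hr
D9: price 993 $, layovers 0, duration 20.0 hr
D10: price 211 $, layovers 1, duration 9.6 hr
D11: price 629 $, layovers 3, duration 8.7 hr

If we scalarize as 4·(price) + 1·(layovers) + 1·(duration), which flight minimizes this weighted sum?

D1: 4·859 + 1·2 + 1·10.4 = 3448.4
D2: 4·831 + 1·3 + 1·6.5 = 3333.5
D3: 4·481 + 1·3 + 1·13.9 = 1940.9
D4: 4·792 + 1·2 + 1·12.8 = 3182.8
D5: 4·447 + 1·3 + 1·10.0 = 1801.0
D6: 4·1105 + 1·3 + 1·7.7 = 4430.7
D7: 4·149 + 1·1 + 1·21.8 = 618.8
D8: 4·528 + 1·2 + 1·20.8 = 2134.8
D9: 4·993 + 1·0 + 1·20.0 = 3992.0
D10: 4·211 + 1·1 + 1·9.6 = 854.6
D11: 4·629 + 1·3 + 1·8.7 = 2527.7
Lowest: D7 at 618.8.

D7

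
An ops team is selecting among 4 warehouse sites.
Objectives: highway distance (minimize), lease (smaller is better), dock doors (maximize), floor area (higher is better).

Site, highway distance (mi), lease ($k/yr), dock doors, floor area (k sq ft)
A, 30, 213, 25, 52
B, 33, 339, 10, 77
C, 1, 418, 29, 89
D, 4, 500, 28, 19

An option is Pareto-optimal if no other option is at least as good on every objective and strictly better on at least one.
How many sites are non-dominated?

A: not dominated (best lease).
B: not dominated.
C: not dominated (best highway distance).
D: dominated by C (highway distance 1≤4, lease 418≤500, dock doors 29≥28, floor area 89≥19).
Pareto-optimal: A, B, C → 3.

3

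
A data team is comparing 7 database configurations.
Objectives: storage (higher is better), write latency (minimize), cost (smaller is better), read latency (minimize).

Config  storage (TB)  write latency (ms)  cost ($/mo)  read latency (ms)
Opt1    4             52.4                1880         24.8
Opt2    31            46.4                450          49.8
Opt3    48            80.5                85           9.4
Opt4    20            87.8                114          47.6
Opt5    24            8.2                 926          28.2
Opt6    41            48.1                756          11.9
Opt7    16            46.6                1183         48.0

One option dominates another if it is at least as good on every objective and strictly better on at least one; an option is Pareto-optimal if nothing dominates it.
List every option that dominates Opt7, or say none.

Opt5

Opt5: storage 24≥16, write latency 8.2≤46.6, cost 926≤1183, read latency 28.2≤48.0 — dominates Opt7.
Others (Opt1, Opt2, Opt3, Opt4, Opt6) are each worse than Opt7 on at least one objective.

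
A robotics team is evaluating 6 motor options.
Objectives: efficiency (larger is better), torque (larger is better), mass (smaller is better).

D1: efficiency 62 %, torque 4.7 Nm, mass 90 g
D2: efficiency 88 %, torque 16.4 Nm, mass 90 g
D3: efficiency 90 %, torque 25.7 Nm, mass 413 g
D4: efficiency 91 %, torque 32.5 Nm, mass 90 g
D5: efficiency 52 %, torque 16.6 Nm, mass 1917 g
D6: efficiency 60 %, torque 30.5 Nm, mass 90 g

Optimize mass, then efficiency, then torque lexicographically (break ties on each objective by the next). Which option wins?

First minimize mass: best is 90, kept {D1, D2, D4, D6}.
Then maximize efficiency: best is 91, kept {D4}.

D4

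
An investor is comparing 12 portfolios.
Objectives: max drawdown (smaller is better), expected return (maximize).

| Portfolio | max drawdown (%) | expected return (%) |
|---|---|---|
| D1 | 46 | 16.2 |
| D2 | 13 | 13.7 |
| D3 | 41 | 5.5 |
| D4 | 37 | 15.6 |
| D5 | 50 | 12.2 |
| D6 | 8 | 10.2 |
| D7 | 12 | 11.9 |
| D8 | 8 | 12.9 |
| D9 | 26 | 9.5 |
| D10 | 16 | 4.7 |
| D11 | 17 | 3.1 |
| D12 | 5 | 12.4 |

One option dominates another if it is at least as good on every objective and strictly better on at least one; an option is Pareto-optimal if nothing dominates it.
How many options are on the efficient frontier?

D1: not dominated (best expected return).
D2: not dominated.
D3: dominated by D2 (max drawdown 13≤41, expected return 13.7≥5.5).
D4: not dominated.
D5: dominated by D1 (max drawdown 46≤50, expected return 16.2≥12.2).
D6: dominated by D8 (max drawdown 8≤8, expected return 12.9≥10.2).
D7: dominated by D8 (max drawdown 8≤12, expected return 12.9≥11.9).
D8: not dominated.
D9: dominated by D2 (max drawdown 13≤26, expected return 13.7≥9.5).
D10: dominated by D2 (max drawdown 13≤16, expected return 13.7≥4.7).
D11: dominated by D2 (max drawdown 13≤17, expected return 13.7≥3.1).
D12: not dominated (best max drawdown).
Pareto-optimal: D1, D2, D4, D8, D12 → 5.

5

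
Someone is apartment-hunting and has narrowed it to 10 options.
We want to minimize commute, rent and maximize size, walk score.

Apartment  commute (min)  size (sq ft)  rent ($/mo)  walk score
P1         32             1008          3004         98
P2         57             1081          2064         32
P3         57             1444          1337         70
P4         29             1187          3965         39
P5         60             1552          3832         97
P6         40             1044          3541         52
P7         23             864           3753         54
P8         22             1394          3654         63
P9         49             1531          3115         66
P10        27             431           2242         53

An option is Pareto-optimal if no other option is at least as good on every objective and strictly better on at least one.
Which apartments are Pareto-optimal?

P1: not dominated (best walk score).
P2: dominated by P3 (commute 57≤57, size 1444≥1081, rent 1337≤2064, walk score 70≥32).
P3: not dominated (best rent).
P4: dominated by P8 (commute 22≤29, size 1394≥1187, rent 3654≤3965, walk score 63≥39).
P5: not dominated (best size).
P6: not dominated.
P7: dominated by P8 (commute 22≤23, size 1394≥864, rent 3654≤3753, walk score 63≥54).
P8: not dominated (best commute).
P9: not dominated.
P10: not dominated.

P1, P3, P5, P6, P8, P9, P10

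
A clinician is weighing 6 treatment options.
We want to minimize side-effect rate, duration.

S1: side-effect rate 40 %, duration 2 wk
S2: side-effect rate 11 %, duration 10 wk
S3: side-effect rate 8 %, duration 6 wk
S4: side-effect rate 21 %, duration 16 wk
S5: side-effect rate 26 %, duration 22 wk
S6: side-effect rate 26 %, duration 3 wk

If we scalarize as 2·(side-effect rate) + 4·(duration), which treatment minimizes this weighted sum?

S1: 2·40 + 4·2 = 88
S2: 2·11 + 4·10 = 62
S3: 2·8 + 4·6 = 40
S4: 2·21 + 4·16 = 106
S5: 2·26 + 4·22 = 140
S6: 2·26 + 4·3 = 64
Lowest: S3 at 40.

S3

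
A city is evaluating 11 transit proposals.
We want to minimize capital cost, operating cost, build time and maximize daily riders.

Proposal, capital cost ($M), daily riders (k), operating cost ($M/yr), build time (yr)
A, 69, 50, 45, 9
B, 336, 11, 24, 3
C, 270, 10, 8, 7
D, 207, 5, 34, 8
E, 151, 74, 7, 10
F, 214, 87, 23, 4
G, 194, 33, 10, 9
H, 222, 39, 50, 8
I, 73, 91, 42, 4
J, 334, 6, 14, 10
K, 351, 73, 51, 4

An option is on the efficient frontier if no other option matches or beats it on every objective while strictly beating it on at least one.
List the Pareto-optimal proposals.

A, B, C, D, E, F, G, I

A: not dominated (best capital cost).
B: not dominated (best build time).
C: not dominated.
D: not dominated.
E: not dominated (best operating cost).
F: not dominated.
G: not dominated.
H: dominated by F (capital cost 214≤222, daily riders 87≥39, operating cost 23≤50, build time 4≤8).
I: not dominated (best daily riders).
J: dominated by C (capital cost 270≤334, daily riders 10≥6, operating cost 8≤14, build time 7≤10).
K: dominated by F (capital cost 214≤351, daily riders 87≥73, operating cost 23≤51, build time 4≤4).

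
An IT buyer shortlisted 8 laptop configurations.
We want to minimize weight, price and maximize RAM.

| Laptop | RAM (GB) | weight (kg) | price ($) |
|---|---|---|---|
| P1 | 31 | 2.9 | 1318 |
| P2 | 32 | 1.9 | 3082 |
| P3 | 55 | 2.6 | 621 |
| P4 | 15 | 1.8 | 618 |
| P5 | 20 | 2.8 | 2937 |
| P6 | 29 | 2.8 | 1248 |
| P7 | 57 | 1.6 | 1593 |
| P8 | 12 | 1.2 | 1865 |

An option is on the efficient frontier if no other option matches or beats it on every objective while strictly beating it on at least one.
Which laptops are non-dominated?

P3, P4, P7, P8

P1: dominated by P3 (RAM 55≥31, weight 2.6≤2.9, price 621≤1318).
P2: dominated by P7 (RAM 57≥32, weight 1.6≤1.9, price 1593≤3082).
P3: not dominated.
P4: not dominated (best price).
P5: dominated by P3 (RAM 55≥20, weight 2.6≤2.8, price 621≤2937).
P6: dominated by P3 (RAM 55≥29, weight 2.6≤2.8, price 621≤1248).
P7: not dominated (best RAM).
P8: not dominated (best weight).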